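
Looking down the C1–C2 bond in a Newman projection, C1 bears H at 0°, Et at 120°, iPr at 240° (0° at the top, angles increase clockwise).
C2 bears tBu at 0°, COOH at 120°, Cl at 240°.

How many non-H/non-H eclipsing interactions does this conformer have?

Non-H eclipsing pairs: Et(120°)/COOH(120°); iPr(240°)/Cl(240°) — 2 interactions.

2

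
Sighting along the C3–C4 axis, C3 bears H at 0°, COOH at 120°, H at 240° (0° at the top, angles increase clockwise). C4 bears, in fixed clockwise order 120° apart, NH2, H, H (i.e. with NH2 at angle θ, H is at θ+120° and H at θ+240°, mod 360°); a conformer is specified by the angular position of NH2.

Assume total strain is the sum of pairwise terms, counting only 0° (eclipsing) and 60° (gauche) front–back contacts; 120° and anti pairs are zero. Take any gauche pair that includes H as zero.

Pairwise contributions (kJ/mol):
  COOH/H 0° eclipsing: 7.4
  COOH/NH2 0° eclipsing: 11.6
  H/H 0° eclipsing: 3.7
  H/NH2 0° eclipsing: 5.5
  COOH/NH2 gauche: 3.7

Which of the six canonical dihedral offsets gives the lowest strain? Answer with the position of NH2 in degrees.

300°

NH2 at 0° is eclipsed. H at 0° is eclipsed with NH2 at 0° (5.5); COOH at 120° is eclipsed with H at 120° (7.4); H at 240° is eclipsed with H at 240° (3.7). Total 16.6 kJ/mol.
NH2 at 60° is staggered. COOH at 120° is gauche with NH2 at 60° (3.7). Total 3.7 kJ/mol.
NH2 at 120° is eclipsed. H at 0° is eclipsed with H at 0° (3.7); COOH at 120° is eclipsed with NH2 at 120° (11.6); H at 240° is eclipsed with H at 240° (3.7). Total 19.0 kJ/mol.
NH2 at 180° is staggered. COOH at 120° is gauche with NH2 at 180° (3.7). Total 3.7 kJ/mol.
NH2 at 240° is eclipsed. H at 0° is eclipsed with H at 0° (3.7); COOH at 120° is eclipsed with H at 120° (7.4); H at 240° is eclipsed with NH2 at 240° (5.5). Total 16.6 kJ/mol.
NH2 at 300° (staggered): no non-H gauche contacts → 0.0 kJ/mol.
The minimum (0.0 kJ/mol) occurs with NH2 at 300°.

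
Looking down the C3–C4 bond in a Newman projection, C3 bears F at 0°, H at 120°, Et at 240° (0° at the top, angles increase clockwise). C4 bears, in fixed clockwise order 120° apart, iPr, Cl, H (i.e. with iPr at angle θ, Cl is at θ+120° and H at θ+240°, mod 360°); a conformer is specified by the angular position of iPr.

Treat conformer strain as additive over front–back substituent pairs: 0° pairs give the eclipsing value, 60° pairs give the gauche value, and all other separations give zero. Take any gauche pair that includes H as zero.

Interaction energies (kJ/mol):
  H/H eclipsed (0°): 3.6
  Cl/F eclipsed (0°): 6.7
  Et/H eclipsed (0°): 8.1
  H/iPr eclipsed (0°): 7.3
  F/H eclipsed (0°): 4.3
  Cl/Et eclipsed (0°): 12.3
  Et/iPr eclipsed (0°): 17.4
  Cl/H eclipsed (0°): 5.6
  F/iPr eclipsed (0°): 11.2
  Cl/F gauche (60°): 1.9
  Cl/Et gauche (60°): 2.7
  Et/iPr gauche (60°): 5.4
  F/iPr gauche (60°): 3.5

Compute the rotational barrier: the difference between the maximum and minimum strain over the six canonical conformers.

iPr at 0° is eclipsed. F at 0° is eclipsed with iPr at 0° (11.2); H at 120° is eclipsed with Cl at 120° (5.6); Et at 240° is eclipsed with H at 240° (8.1). Total 24.9 kJ/mol.
iPr at 60° is staggered. F at 0° is gauche with iPr at 60° (3.5); Et at 240° is gauche with Cl at 180° (2.7). Total 6.2 kJ/mol.
iPr at 120° is eclipsed. F at 0° is eclipsed with H at 0° (4.3); H at 120° is eclipsed with iPr at 120° (7.3); Et at 240° is eclipsed with Cl at 240° (12.3). Total 23.9 kJ/mol.
iPr at 180° is staggered. F at 0° is gauche with Cl at 300° (1.9); Et at 240° is gauche with iPr at 180° (5.4); Et at 240° is gauche with Cl at 300° (2.7). Total 10.0 kJ/mol.
iPr at 240° is eclipsed. F at 0° is eclipsed with Cl at 0° (6.7); H at 120° is eclipsed with H at 120° (3.6); Et at 240° is eclipsed with iPr at 240° (17.4). Total 27.7 kJ/mol.
iPr at 300° is staggered. F at 0° is gauche with iPr at 300° (3.5); F at 0° is gauche with Cl at 60° (1.9); Et at 240° is gauche with iPr at 300° (5.4). Total 10.8 kJ/mol.
Max at 240° (27.7 kJ/mol), min at 60° (6.2 kJ/mol); barrier = 21.5 kJ/mol.

21.5 kJ/mol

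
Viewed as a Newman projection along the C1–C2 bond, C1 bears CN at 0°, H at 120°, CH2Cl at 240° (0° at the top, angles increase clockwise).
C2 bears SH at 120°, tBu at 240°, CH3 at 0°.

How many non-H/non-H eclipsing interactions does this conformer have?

Non-H eclipsing pairs: CN(0°)/CH3(0°); CH2Cl(240°)/tBu(240°) — 2 interactions.

2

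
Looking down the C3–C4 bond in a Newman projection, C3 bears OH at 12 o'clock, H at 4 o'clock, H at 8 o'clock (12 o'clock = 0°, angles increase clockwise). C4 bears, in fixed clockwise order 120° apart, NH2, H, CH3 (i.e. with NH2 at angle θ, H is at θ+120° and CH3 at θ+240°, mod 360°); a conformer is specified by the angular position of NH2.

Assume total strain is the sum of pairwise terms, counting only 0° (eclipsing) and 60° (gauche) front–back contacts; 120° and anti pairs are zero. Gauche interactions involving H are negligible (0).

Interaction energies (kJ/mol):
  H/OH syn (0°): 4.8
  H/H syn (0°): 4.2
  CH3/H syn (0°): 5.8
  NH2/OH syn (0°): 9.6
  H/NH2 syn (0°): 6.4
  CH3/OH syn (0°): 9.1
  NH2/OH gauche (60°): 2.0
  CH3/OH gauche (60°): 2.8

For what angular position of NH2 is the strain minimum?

NH2 at 0° is eclipsed. OH at 0° is eclipsed with NH2 at 0° (9.6); H at 120° is eclipsed with H at 120° (4.2); H at 240° is eclipsed with CH3 at 240° (5.8). Total 19.6 kJ/mol.
NH2 at 60° is staggered. OH at 0° is gauche with NH2 at 60° (2.0); OH at 0° is gauche with CH3 at 300° (2.8). Total 4.8 kJ/mol.
NH2 at 120° is eclipsed. OH at 0° is eclipsed with CH3 at 0° (9.1); H at 120° is eclipsed with NH2 at 120° (6.4); H at 240° is eclipsed with H at 240° (4.2). Total 19.7 kJ/mol.
NH2 at 180° is staggered. OH at 0° is gauche with CH3 at 60° (2.8). Total 2.8 kJ/mol.
NH2 at 240° is eclipsed. OH at 0° is eclipsed with H at 0° (4.8); H at 120° is eclipsed with CH3 at 120° (5.8); H at 240° is eclipsed with NH2 at 240° (6.4). Total 17.0 kJ/mol.
NH2 at 300° is staggered. OH at 0° is gauche with NH2 at 300° (2.0). Total 2.0 kJ/mol.
The minimum (2.0 kJ/mol) occurs with NH2 at 300°.

300°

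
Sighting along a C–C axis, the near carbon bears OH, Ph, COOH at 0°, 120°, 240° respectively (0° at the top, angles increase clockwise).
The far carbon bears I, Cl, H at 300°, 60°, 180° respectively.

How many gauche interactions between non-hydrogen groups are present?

4

Non-H gauche pairs: OH(0°)/I(300°); OH(0°)/Cl(60°); Ph(120°)/Cl(60°); COOH(240°)/I(300°) — 4 interactions.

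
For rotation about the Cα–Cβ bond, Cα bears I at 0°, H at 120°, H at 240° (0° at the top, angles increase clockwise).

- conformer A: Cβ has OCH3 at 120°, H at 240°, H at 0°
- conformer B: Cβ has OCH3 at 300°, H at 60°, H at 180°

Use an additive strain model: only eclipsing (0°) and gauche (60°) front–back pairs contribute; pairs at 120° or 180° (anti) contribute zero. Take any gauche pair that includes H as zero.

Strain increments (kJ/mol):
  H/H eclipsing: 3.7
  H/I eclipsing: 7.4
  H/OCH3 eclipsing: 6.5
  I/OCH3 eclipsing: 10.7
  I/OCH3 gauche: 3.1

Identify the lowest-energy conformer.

B

A (eclipsed): I–H eclipsed, H–OCH3 eclipsed, H–H eclipsed; 7.4 + 6.5 + 3.7 = 17.6 kJ/mol.
B (staggered): I–OCH3 gauche; 3.1 = 3.1 kJ/mol.
B has the lowest total (3.1 kJ/mol).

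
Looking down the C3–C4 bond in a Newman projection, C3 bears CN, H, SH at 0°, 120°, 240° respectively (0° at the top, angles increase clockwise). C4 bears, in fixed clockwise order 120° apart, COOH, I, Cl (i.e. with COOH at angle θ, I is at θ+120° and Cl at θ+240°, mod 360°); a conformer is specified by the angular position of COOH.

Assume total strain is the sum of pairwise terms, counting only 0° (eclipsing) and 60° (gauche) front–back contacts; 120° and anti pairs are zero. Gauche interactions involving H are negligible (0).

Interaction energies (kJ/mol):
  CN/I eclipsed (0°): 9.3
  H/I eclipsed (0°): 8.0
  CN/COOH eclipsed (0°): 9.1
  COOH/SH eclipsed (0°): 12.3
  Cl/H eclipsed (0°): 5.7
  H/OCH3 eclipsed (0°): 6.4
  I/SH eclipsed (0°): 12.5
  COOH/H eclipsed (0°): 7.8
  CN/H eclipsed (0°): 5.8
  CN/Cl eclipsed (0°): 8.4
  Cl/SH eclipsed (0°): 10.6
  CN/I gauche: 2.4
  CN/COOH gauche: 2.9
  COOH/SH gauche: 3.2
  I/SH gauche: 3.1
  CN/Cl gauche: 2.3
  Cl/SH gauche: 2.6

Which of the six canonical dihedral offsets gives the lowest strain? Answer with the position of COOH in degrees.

60°

COOH at 0° (eclipsed): CN–COOH eclipsed, H–I eclipsed, SH–Cl eclipsed; 9.1 + 8.0 + 10.6 = 27.7 kJ/mol.
COOH at 60° (staggered): CN–COOH gauche, CN–Cl gauche, SH–I gauche, SH–Cl gauche; 2.9 + 2.3 + 3.1 + 2.6 = 10.9 kJ/mol.
COOH at 120° (eclipsed): CN–Cl eclipsed, H–COOH eclipsed, SH–I eclipsed; 8.4 + 7.8 + 12.5 = 28.7 kJ/mol.
COOH at 180° (staggered): CN–I gauche, CN–Cl gauche, SH–COOH gauche, SH–I gauche; 2.4 + 2.3 + 3.2 + 3.1 = 11.0 kJ/mol.
COOH at 240° (eclipsed): CN–I eclipsed, H–Cl eclipsed, SH–COOH eclipsed; 9.3 + 5.7 + 12.3 = 27.3 kJ/mol.
COOH at 300° (staggered): CN–COOH gauche, CN–I gauche, SH–COOH gauche, SH–Cl gauche; 2.9 + 2.4 + 3.2 + 2.6 = 11.1 kJ/mol.
The minimum (10.9 kJ/mol) occurs with COOH at 60°.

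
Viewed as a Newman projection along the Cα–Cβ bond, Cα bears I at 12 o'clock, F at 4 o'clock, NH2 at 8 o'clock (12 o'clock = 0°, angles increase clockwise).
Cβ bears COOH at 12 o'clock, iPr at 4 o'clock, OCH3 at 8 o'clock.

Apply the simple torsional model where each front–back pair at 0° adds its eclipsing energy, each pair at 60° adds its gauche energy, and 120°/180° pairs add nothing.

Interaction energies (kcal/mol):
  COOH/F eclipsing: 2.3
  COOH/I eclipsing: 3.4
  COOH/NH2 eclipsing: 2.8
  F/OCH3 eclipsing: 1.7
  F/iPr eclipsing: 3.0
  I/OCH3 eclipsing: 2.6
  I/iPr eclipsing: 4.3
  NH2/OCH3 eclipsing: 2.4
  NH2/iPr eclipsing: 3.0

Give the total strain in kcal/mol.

This conformer (eclipsed): I(0°)/COOH(0°) eclipsed 3.4; F(120°)/iPr(120°) eclipsed 3.0; NH2(240°)/OCH3(240°) eclipsed 2.4 → 8.8 kcal/mol.

8.8 kcal/mol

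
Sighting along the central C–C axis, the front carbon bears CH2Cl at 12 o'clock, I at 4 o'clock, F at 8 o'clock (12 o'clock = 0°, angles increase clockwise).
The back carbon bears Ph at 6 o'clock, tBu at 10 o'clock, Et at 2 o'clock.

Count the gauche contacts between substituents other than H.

Non-H gauche pairs: CH2Cl(0°)/tBu(300°); CH2Cl(0°)/Et(60°); I(120°)/Ph(180°); I(120°)/Et(60°); F(240°)/Ph(180°); F(240°)/tBu(300°) — 6 interactions.

6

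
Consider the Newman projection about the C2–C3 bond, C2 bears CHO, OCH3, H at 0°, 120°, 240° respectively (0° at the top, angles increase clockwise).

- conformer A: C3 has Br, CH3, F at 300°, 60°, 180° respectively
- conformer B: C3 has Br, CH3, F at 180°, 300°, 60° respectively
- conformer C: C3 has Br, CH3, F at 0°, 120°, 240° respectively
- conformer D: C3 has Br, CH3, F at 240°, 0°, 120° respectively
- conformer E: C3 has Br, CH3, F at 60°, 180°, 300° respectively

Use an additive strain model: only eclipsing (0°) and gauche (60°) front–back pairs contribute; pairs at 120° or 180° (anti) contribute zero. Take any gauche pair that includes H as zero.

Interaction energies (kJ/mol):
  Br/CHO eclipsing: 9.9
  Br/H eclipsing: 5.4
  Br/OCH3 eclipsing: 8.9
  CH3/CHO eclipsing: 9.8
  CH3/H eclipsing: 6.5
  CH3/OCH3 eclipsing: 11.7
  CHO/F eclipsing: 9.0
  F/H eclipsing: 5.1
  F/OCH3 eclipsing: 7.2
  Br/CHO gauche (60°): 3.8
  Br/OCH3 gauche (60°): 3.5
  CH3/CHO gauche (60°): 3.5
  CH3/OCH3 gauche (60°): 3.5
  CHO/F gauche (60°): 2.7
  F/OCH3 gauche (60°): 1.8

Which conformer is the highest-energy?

A (staggered): CHO–Br gauche, CHO–CH3 gauche, OCH3–CH3 gauche, OCH3–F gauche; 3.8 + 3.5 + 3.5 + 1.8 = 12.6 kJ/mol.
B (staggered): CHO–CH3 gauche, CHO–F gauche, OCH3–Br gauche, OCH3–F gauche; 3.5 + 2.7 + 3.5 + 1.8 = 11.5 kJ/mol.
C (eclipsed): CHO–Br eclipsed, OCH3–CH3 eclipsed, H–F eclipsed; 9.9 + 11.7 + 5.1 = 26.7 kJ/mol.
D (eclipsed): CHO–CH3 eclipsed, OCH3–F eclipsed, H–Br eclipsed; 9.8 + 7.2 + 5.4 = 22.4 kJ/mol.
E (staggered): CHO–Br gauche, CHO–F gauche, OCH3–Br gauche, OCH3–CH3 gauche; 3.8 + 2.7 + 3.5 + 3.5 = 13.5 kJ/mol.
C has the highest total (26.7 kJ/mol).

C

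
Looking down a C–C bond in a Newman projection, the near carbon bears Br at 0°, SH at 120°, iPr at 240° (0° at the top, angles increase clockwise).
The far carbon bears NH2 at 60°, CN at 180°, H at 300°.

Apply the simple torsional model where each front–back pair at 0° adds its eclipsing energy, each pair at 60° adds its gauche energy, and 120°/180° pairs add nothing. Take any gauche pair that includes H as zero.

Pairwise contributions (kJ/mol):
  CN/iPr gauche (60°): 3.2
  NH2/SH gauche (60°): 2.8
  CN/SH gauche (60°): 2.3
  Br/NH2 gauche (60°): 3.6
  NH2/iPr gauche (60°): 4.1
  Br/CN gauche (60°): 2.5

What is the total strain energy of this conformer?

This conformer (staggered): Br(0°)/NH2(60°) gauche 3.6; SH(120°)/NH2(60°) gauche 2.8; SH(120°)/CN(180°) gauche 2.3; iPr(240°)/CN(180°) gauche 3.2 → 11.9 kJ/mol.

11.9 kJ/mol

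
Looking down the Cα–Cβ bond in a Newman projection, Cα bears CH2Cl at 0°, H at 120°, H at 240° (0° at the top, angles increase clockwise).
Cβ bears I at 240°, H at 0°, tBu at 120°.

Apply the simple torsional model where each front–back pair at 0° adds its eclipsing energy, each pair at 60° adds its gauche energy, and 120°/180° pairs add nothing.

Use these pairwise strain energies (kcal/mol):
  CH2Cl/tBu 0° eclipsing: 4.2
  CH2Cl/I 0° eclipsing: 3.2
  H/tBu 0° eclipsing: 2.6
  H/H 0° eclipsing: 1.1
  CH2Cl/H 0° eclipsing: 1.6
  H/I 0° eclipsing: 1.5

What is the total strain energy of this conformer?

5.7 kcal/mol

This conformer is eclipsed. CH2Cl at 0° is eclipsed with H at 0° (1.6); H at 120° is eclipsed with tBu at 120° (2.6); H at 240° is eclipsed with I at 240° (1.5). Total 5.7 kcal/mol.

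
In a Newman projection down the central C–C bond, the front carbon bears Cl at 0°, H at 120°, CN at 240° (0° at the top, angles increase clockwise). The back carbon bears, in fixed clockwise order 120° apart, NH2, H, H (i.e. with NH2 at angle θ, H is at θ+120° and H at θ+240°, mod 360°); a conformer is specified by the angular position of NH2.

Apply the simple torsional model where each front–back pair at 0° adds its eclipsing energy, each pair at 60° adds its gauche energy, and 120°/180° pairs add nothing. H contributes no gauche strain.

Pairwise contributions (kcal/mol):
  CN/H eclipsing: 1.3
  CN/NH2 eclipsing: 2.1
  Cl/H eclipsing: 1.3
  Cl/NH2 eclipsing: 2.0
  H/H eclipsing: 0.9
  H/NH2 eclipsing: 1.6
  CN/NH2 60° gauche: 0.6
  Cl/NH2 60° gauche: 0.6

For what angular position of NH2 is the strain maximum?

NH2 at 0° (eclipsed): Cl–NH2 eclipsed, H–H eclipsed, CN–H eclipsed; 2.0 + 0.9 + 1.3 = 4.2 kcal/mol.
NH2 at 60° (staggered): Cl–NH2 gauche; 0.6 = 0.6 kcal/mol.
NH2 at 120° (eclipsed): Cl–H eclipsed, H–NH2 eclipsed, CN–H eclipsed; 1.3 + 1.6 + 1.3 = 4.2 kcal/mol.
NH2 at 180° (staggered): CN–NH2 gauche; 0.6 = 0.6 kcal/mol.
NH2 at 240° (eclipsed): Cl–H eclipsed, H–H eclipsed, CN–NH2 eclipsed; 1.3 + 0.9 + 2.1 = 4.3 kcal/mol.
NH2 at 300° (staggered): Cl–NH2 gauche, CN–NH2 gauche; 0.6 + 0.6 = 1.2 kcal/mol.
The maximum (4.3 kcal/mol) occurs with NH2 at 240°.

240°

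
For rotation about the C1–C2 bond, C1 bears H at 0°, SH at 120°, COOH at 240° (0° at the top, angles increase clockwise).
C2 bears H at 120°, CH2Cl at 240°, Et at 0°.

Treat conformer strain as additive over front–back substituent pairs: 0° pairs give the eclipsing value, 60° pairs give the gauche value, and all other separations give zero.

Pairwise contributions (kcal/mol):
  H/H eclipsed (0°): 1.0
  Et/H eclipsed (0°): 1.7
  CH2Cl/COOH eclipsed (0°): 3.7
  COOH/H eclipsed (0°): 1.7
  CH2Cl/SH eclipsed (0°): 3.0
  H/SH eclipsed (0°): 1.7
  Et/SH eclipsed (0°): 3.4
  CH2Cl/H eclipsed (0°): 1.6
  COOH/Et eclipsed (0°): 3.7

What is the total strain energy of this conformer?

This conformer is eclipsed. H at 0° is eclipsed with Et at 0° (1.7); SH at 120° is eclipsed with H at 120° (1.7); COOH at 240° is eclipsed with CH2Cl at 240° (3.7). Total 7.1 kcal/mol.

7.1 kcal/mol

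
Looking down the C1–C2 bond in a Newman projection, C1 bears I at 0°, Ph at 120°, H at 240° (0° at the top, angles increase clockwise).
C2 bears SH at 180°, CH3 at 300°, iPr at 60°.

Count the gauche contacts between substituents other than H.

Non-H gauche pairs: I(0°)/CH3(300°); I(0°)/iPr(60°); Ph(120°)/SH(180°); Ph(120°)/iPr(60°) — 4 interactions.

4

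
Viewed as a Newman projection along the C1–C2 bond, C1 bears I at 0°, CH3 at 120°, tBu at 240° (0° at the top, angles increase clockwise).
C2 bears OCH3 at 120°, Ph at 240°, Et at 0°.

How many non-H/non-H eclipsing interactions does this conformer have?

Non-H eclipsing pairs: I(0°)/Et(0°); CH3(120°)/OCH3(120°); tBu(240°)/Ph(240°) — 3 interactions.

3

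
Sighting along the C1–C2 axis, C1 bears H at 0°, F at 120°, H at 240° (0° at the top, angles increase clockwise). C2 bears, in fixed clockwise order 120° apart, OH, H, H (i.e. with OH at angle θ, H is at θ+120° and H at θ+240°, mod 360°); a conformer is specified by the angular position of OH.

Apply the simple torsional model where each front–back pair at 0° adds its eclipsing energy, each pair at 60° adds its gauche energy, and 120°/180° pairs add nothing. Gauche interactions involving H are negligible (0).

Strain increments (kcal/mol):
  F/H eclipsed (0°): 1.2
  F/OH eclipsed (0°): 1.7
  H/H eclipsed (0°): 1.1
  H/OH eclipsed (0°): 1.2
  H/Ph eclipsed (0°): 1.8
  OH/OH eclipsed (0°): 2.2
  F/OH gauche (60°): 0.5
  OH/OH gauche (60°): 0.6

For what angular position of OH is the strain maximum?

OH at 0° (eclipsed): H–OH eclipsed, F–H eclipsed, H–H eclipsed; 1.2 + 1.2 + 1.1 = 3.5 kcal/mol.
OH at 60° (staggered): F–OH gauche; 0.5 = 0.5 kcal/mol.
OH at 120° (eclipsed): H–H eclipsed, F–OH eclipsed, H–H eclipsed; 1.1 + 1.7 + 1.1 = 3.9 kcal/mol.
OH at 180° (staggered): F–OH gauche; 0.5 = 0.5 kcal/mol.
OH at 240° (eclipsed): H–H eclipsed, F–H eclipsed, H–OH eclipsed; 1.1 + 1.2 + 1.2 = 3.5 kcal/mol.
OH at 300° (staggered): no non-H gauche contacts → 0.0 kcal/mol.
The maximum (3.9 kcal/mol) occurs with OH at 120°.

120°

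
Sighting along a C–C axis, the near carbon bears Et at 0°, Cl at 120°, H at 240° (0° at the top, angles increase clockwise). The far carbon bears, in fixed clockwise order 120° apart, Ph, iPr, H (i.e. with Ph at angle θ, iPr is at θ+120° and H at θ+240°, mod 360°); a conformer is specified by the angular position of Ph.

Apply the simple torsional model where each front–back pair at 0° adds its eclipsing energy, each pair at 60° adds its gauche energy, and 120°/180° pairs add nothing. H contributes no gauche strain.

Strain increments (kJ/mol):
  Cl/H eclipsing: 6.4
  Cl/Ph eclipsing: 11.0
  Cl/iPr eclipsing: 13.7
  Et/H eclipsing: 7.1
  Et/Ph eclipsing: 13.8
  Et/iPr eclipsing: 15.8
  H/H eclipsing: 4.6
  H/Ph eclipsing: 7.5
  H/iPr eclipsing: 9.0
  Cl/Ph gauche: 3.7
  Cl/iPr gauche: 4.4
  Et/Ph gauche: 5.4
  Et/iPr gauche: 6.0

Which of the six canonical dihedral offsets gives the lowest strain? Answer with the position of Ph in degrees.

Ph at 0° (eclipsed): Et(0°)/Ph(0°) eclipsed 13.8; Cl(120°)/iPr(120°) eclipsed 13.7; H(240°)/H(240°) eclipsed 4.6 → 32.1 kJ/mol.
Ph at 60° (staggered): Et(0°)/Ph(60°) gauche 5.4; Cl(120°)/Ph(60°) gauche 3.7; Cl(120°)/iPr(180°) gauche 4.4 → 13.5 kJ/mol.
Ph at 120° (eclipsed): Et(0°)/H(0°) eclipsed 7.1; Cl(120°)/Ph(120°) eclipsed 11.0; H(240°)/iPr(240°) eclipsed 9.0 → 27.1 kJ/mol.
Ph at 180° (staggered): Et(0°)/iPr(300°) gauche 6.0; Cl(120°)/Ph(180°) gauche 3.7 → 9.7 kJ/mol.
Ph at 240° (eclipsed): Et(0°)/iPr(0°) eclipsed 15.8; Cl(120°)/H(120°) eclipsed 6.4; H(240°)/Ph(240°) eclipsed 7.5 → 29.7 kJ/mol.
Ph at 300° (staggered): Et(0°)/Ph(300°) gauche 5.4; Et(0°)/iPr(60°) gauche 6.0; Cl(120°)/iPr(60°) gauche 4.4 → 15.8 kJ/mol.
The minimum (9.7 kJ/mol) occurs with Ph at 180°.

180°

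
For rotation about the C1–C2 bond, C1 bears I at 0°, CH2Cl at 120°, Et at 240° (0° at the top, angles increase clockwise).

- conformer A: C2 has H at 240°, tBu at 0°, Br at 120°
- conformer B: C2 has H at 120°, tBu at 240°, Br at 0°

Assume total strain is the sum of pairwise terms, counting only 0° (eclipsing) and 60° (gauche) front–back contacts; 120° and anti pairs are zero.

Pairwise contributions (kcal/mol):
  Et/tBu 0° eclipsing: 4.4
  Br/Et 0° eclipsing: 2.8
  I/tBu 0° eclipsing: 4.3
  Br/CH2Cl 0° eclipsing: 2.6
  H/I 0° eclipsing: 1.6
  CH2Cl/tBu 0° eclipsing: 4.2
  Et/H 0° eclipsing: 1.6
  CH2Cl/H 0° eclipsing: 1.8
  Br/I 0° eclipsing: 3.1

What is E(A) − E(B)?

A is eclipsed. I at 0° is eclipsed with tBu at 0° (4.3); CH2Cl at 120° is eclipsed with Br at 120° (2.6); Et at 240° is eclipsed with H at 240° (1.6). Total 8.5 kcal/mol.
B is eclipsed. I at 0° is eclipsed with Br at 0° (3.1); CH2Cl at 120° is eclipsed with H at 120° (1.8); Et at 240° is eclipsed with tBu at 240° (4.4). Total 9.3 kcal/mol.
E(A) − E(B) = 8.5 − 9.3 = -0.8 kcal/mol.

-0.8 kcal/mol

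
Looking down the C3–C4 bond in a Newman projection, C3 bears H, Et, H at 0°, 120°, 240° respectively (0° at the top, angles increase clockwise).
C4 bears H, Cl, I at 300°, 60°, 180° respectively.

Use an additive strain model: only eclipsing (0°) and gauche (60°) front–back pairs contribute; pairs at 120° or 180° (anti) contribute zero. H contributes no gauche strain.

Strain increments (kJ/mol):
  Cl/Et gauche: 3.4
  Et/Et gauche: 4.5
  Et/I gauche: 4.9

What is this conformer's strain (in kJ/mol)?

This conformer is staggered. Et at 120° is gauche with Cl at 60° (3.4); Et at 120° is gauche with I at 180° (4.9). Total 8.3 kJ/mol.

8.3 kJ/mol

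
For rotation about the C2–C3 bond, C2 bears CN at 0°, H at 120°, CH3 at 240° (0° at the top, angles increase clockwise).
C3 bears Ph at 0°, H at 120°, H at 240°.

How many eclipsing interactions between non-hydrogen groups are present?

Non-H eclipsing pairs: CN(0°)/Ph(0°) — 1 interaction.

1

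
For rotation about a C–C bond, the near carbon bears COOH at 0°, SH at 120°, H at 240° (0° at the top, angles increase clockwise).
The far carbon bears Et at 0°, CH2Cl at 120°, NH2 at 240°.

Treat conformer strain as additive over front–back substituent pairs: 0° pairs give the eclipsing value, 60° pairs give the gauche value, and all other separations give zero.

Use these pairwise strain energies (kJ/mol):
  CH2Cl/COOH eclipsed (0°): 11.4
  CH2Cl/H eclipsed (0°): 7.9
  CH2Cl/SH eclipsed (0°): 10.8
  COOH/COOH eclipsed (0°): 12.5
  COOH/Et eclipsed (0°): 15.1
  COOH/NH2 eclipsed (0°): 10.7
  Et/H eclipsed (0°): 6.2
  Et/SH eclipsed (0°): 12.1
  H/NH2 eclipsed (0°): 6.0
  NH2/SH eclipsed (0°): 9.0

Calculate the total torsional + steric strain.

This conformer (eclipsed): COOH(0°)/Et(0°) eclipsed 15.1; SH(120°)/CH2Cl(120°) eclipsed 10.8; H(240°)/NH2(240°) eclipsed 6.0 → 31.9 kJ/mol.

31.9 kJ/mol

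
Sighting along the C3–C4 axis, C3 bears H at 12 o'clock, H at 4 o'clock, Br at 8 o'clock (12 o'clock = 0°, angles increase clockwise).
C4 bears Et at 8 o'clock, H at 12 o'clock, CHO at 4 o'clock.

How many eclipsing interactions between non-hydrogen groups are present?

Non-H eclipsing pairs: Br(240°)/Et(240°) — 1 interaction.

1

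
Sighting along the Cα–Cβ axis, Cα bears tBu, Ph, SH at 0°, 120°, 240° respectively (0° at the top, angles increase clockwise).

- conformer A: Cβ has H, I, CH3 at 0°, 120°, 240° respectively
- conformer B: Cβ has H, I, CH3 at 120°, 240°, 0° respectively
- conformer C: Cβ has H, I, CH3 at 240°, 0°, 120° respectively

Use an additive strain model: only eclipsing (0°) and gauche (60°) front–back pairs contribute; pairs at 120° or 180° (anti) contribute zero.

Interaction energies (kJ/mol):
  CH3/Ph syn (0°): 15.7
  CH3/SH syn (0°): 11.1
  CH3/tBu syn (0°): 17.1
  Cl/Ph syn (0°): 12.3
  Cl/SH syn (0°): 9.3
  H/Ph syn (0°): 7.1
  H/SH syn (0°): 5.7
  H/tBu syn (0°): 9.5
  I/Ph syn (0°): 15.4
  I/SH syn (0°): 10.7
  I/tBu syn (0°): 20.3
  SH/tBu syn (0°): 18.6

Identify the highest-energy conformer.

C

A is eclipsed. tBu at 0° is eclipsed with H at 0° (9.5); Ph at 120° is eclipsed with I at 120° (15.4); SH at 240° is eclipsed with CH3 at 240° (11.1). Total 36.0 kJ/mol.
B is eclipsed. tBu at 0° is eclipsed with CH3 at 0° (17.1); Ph at 120° is eclipsed with H at 120° (7.1); SH at 240° is eclipsed with I at 240° (10.7). Total 34.9 kJ/mol.
C is eclipsed. tBu at 0° is eclipsed with I at 0° (20.3); Ph at 120° is eclipsed with CH3 at 120° (15.7); SH at 240° is eclipsed with H at 240° (5.7). Total 41.7 kJ/mol.
C has the highest total (41.7 kJ/mol).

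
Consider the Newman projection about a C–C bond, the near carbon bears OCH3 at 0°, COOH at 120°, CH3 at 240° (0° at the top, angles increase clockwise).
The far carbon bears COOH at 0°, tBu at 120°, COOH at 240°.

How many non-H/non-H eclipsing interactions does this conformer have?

Non-H eclipsing pairs: OCH3(0°)/COOH(0°); COOH(120°)/tBu(120°); CH3(240°)/COOH(240°) — 3 interactions.

3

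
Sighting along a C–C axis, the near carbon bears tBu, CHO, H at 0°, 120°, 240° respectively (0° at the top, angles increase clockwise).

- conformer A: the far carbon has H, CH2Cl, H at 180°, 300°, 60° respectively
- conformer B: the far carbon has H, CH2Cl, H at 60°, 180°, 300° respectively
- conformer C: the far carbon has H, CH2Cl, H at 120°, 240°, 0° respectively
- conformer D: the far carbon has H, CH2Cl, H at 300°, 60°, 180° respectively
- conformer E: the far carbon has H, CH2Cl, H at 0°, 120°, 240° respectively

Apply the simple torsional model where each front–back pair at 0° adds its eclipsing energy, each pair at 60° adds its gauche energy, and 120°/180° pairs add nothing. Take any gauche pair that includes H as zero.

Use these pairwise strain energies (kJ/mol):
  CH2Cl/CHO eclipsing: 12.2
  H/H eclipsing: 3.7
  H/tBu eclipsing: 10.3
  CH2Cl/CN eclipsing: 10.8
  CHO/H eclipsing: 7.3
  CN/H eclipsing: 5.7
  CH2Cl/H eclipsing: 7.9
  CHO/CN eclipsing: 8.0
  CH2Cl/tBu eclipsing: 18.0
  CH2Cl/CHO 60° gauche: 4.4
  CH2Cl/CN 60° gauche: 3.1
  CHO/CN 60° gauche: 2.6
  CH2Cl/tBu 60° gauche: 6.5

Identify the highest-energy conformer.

E

A (staggered): tBu(0°)/CH2Cl(300°) gauche 6.5 → 6.5 kJ/mol.
B (staggered): CHO(120°)/CH2Cl(180°) gauche 4.4 → 4.4 kJ/mol.
C (eclipsed): tBu(0°)/H(0°) eclipsed 10.3; CHO(120°)/H(120°) eclipsed 7.3; H(240°)/CH2Cl(240°) eclipsed 7.9 → 25.5 kJ/mol.
D (staggered): tBu(0°)/CH2Cl(60°) gauche 6.5; CHO(120°)/CH2Cl(60°) gauche 4.4 → 10.9 kJ/mol.
E (eclipsed): tBu(0°)/H(0°) eclipsed 10.3; CHO(120°)/CH2Cl(120°) eclipsed 12.2; H(240°)/H(240°) eclipsed 3.7 → 26.2 kJ/mol.
E has the highest total (26.2 kJ/mol).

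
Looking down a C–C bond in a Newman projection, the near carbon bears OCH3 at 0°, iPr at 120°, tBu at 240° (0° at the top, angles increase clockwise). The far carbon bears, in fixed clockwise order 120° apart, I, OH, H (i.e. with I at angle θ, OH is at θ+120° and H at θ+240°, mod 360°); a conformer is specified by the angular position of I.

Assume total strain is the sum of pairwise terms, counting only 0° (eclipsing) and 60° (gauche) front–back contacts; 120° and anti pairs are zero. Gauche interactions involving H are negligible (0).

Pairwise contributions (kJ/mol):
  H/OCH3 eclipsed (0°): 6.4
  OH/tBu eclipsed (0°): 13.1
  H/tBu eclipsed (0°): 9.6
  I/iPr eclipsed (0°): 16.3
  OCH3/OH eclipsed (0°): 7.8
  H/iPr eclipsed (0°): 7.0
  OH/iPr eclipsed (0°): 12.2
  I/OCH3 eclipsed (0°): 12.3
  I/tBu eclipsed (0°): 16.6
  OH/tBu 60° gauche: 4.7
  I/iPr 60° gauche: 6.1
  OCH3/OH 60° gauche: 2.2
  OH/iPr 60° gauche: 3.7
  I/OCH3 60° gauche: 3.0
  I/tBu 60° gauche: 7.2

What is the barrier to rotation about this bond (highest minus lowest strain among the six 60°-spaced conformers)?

19.7 kJ/mol

I at 0° (eclipsed): OCH3–I eclipsed, iPr–OH eclipsed, tBu–H eclipsed; 12.3 + 12.2 + 9.6 = 34.1 kJ/mol.
I at 60° (staggered): OCH3–I gauche, iPr–I gauche, iPr–OH gauche, tBu–OH gauche; 3.0 + 6.1 + 3.7 + 4.7 = 17.5 kJ/mol.
I at 120° (eclipsed): OCH3–H eclipsed, iPr–I eclipsed, tBu–OH eclipsed; 6.4 + 16.3 + 13.1 = 35.8 kJ/mol.
I at 180° (staggered): OCH3–OH gauche, iPr–I gauche, tBu–I gauche, tBu–OH gauche; 2.2 + 6.1 + 7.2 + 4.7 = 20.2 kJ/mol.
I at 240° (eclipsed): OCH3–OH eclipsed, iPr–H eclipsed, tBu–I eclipsed; 7.8 + 7.0 + 16.6 = 31.4 kJ/mol.
I at 300° (staggered): OCH3–I gauche, OCH3–OH gauche, iPr–OH gauche, tBu–I gauche; 3.0 + 2.2 + 3.7 + 7.2 = 16.1 kJ/mol.
Max at 120° (35.8 kJ/mol), min at 300° (16.1 kJ/mol); barrier = 19.7 kJ/mol.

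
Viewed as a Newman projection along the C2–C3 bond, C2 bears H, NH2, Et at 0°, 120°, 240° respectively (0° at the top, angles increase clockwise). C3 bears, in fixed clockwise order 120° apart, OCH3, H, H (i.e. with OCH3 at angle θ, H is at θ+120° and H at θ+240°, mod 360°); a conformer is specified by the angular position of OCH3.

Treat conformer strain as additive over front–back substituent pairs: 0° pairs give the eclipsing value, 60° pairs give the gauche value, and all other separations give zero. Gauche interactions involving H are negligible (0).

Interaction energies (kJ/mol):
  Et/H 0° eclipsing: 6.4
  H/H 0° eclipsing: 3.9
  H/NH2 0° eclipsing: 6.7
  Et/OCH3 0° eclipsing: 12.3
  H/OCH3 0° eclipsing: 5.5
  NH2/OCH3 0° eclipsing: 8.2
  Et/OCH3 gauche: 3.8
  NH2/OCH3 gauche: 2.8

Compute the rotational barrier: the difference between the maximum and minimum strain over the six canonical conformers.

20.1 kJ/mol

OCH3 at 0° (eclipsed): H–OCH3 eclipsed, NH2–H eclipsed, Et–H eclipsed; 5.5 + 6.7 + 6.4 = 18.6 kJ/mol.
OCH3 at 60° (staggered): NH2–OCH3 gauche; 2.8 = 2.8 kJ/mol.
OCH3 at 120° (eclipsed): H–H eclipsed, NH2–OCH3 eclipsed, Et–H eclipsed; 3.9 + 8.2 + 6.4 = 18.5 kJ/mol.
OCH3 at 180° (staggered): NH2–OCH3 gauche, Et–OCH3 gauche; 2.8 + 3.8 = 6.6 kJ/mol.
OCH3 at 240° (eclipsed): H–H eclipsed, NH2–H eclipsed, Et–OCH3 eclipsed; 3.9 + 6.7 + 12.3 = 22.9 kJ/mol.
OCH3 at 300° (staggered): Et–OCH3 gauche; 3.8 = 3.8 kJ/mol.
Max at 240° (22.9 kJ/mol), min at 60° (2.8 kJ/mol); barrier = 20.1 kJ/mol.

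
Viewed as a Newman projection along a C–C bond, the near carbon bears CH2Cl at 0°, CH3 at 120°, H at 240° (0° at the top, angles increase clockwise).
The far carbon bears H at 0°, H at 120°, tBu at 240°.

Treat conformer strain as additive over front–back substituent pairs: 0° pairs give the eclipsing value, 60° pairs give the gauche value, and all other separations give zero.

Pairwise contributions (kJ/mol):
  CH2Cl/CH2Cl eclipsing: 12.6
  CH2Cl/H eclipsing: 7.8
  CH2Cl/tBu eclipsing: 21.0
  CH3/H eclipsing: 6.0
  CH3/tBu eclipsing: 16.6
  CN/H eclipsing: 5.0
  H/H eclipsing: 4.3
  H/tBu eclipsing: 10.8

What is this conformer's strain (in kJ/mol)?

24.6 kJ/mol

This conformer (eclipsed): CH2Cl(0°)/H(0°) eclipsed 7.8; CH3(120°)/H(120°) eclipsed 6.0; H(240°)/tBu(240°) eclipsed 10.8 → 24.6 kJ/mol.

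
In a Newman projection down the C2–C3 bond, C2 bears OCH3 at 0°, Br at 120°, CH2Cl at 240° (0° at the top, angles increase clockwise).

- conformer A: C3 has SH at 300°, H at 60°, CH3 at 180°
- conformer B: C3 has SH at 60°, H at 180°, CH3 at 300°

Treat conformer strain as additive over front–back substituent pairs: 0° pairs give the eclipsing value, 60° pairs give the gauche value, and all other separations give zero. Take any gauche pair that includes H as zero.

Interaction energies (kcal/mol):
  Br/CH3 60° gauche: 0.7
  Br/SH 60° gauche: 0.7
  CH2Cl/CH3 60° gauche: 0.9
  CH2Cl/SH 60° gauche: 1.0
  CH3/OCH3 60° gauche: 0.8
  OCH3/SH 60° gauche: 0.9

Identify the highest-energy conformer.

A (staggered): OCH3–SH gauche, Br–CH3 gauche, CH2Cl–SH gauche, CH2Cl–CH3 gauche; 0.9 + 0.7 + 1.0 + 0.9 = 3.5 kcal/mol.
B (staggered): OCH3–SH gauche, OCH3–CH3 gauche, Br–SH gauche, CH2Cl–CH3 gauche; 0.9 + 0.8 + 0.7 + 0.9 = 3.3 kcal/mol.
A has the highest total (3.5 kcal/mol).

A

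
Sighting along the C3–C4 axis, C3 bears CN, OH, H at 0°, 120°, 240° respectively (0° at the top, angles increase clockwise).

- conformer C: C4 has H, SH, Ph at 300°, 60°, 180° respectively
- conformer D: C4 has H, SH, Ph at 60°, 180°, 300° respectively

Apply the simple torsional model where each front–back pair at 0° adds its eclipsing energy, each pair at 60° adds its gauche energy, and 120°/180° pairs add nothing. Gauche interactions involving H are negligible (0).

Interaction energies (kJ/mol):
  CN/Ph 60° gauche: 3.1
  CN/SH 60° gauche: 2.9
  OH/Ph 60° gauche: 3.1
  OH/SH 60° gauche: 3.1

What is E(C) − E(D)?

C is staggered. CN at 0° is gauche with SH at 60° (2.9); OH at 120° is gauche with SH at 60° (3.1); OH at 120° is gauche with Ph at 180° (3.1). Total 9.1 kJ/mol.
D is staggered. CN at 0° is gauche with Ph at 300° (3.1); OH at 120° is gauche with SH at 180° (3.1). Total 6.2 kJ/mol.
E(C) − E(D) = 9.1 − 6.2 = +2.9 kJ/mol.

+2.9 kJ/mol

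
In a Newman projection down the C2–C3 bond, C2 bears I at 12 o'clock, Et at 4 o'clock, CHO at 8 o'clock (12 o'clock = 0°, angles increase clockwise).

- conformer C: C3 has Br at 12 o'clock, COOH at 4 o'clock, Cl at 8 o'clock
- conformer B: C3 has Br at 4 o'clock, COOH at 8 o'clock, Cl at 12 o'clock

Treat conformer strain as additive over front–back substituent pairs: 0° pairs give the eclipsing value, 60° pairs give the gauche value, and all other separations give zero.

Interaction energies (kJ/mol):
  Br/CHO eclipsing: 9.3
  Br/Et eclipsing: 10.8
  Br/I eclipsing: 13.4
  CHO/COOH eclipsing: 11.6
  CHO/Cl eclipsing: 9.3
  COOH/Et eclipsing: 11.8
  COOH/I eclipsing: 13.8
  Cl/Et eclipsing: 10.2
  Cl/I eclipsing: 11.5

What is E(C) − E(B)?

C (eclipsed): I–Br eclipsed, Et–COOH eclipsed, CHO–Cl eclipsed; 13.4 + 11.8 + 9.3 = 34.5 kJ/mol.
B (eclipsed): I–Cl eclipsed, Et–Br eclipsed, CHO–COOH eclipsed; 11.5 + 10.8 + 11.6 = 33.9 kJ/mol.
E(C) − E(B) = 34.5 − 33.9 = +0.6 kJ/mol.

+0.6 kJ/mol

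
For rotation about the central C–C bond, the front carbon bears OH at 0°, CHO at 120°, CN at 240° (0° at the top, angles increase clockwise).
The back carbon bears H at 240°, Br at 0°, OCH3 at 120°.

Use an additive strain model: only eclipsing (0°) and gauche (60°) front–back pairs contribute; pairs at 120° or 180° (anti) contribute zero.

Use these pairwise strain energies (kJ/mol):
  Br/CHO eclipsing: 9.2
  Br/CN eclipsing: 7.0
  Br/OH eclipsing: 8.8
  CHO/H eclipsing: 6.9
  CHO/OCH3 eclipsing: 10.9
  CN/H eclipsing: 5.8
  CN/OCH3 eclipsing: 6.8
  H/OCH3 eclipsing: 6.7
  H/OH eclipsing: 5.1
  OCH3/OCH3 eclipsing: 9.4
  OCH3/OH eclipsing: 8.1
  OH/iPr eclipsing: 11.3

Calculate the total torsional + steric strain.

This conformer (eclipsed): OH–Br eclipsed, CHO–OCH3 eclipsed, CN–H eclipsed; 8.8 + 10.9 + 5.8 = 25.5 kJ/mol.

25.5 kJ/mol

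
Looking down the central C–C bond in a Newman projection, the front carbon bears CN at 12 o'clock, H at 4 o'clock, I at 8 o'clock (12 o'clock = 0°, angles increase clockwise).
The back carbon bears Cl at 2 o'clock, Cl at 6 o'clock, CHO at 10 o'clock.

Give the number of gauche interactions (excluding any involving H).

Non-H gauche pairs: CN(0°)/Cl(60°); CN(0°)/CHO(300°); I(240°)/Cl(180°); I(240°)/CHO(300°) — 4 interactions.

4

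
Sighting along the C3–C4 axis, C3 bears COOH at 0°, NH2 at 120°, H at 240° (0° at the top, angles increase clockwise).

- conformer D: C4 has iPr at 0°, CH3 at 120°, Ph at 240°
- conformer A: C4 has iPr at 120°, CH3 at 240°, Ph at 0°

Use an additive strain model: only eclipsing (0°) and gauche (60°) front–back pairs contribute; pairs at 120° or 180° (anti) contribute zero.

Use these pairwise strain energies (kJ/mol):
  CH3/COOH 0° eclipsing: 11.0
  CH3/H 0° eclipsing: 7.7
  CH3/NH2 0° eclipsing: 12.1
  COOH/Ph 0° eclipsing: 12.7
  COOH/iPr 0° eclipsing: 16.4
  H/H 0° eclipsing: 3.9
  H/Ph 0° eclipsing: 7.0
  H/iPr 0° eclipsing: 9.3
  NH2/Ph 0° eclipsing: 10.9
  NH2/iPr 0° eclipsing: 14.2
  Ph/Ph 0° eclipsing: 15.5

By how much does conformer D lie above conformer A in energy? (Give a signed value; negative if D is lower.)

D (eclipsed): COOH–iPr eclipsed, NH2–CH3 eclipsed, H–Ph eclipsed; 16.4 + 12.1 + 7.0 = 35.5 kJ/mol.
A (eclipsed): COOH–Ph eclipsed, NH2–iPr eclipsed, H–CH3 eclipsed; 12.7 + 14.2 + 7.7 = 34.6 kJ/mol.
E(D) − E(A) = 35.5 − 34.6 = +0.9 kJ/mol.

+0.9 kJ/mol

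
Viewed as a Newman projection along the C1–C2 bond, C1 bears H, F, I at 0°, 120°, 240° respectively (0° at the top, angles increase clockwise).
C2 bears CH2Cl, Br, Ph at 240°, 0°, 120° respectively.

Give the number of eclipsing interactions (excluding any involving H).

Non-H eclipsing pairs: F(120°)/Ph(120°); I(240°)/CH2Cl(240°) — 2 interactions.

2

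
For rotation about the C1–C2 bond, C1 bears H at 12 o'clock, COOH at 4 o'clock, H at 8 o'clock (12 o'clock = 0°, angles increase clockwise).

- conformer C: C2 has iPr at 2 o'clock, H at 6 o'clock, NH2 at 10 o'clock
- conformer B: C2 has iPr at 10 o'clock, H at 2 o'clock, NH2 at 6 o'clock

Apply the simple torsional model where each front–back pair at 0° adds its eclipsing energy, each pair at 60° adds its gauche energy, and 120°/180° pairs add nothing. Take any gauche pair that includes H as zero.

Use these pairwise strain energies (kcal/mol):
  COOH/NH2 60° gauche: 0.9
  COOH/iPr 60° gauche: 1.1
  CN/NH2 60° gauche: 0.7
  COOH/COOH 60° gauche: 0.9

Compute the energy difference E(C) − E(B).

C is staggered. COOH at 120° is gauche with iPr at 60° (1.1). Total 1.1 kcal/mol.
B is staggered. COOH at 120° is gauche with NH2 at 180° (0.9). Total 0.9 kcal/mol.
E(C) − E(B) = 1.1 − 0.9 = +0.2 kcal/mol.

+0.2 kcal/mol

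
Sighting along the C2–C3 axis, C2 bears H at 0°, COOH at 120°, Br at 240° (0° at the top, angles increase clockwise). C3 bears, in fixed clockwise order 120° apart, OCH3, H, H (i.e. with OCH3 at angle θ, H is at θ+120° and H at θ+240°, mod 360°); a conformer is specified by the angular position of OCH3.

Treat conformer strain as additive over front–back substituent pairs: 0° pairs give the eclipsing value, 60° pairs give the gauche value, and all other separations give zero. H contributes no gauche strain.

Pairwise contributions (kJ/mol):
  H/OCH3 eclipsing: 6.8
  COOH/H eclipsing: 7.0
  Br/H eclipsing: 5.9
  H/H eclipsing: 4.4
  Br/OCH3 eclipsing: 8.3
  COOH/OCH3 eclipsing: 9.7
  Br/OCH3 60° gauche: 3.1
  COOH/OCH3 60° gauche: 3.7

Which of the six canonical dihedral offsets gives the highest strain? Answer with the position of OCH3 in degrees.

120°

OCH3 at 0° (eclipsed): H–OCH3 eclipsed, COOH–H eclipsed, Br–H eclipsed; 6.8 + 7.0 + 5.9 = 19.7 kJ/mol.
OCH3 at 60° (staggered): COOH–OCH3 gauche; 3.7 = 3.7 kJ/mol.
OCH3 at 120° (eclipsed): H–H eclipsed, COOH–OCH3 eclipsed, Br–H eclipsed; 4.4 + 9.7 + 5.9 = 20.0 kJ/mol.
OCH3 at 180° (staggered): COOH–OCH3 gauche, Br–OCH3 gauche; 3.7 + 3.1 = 6.8 kJ/mol.
OCH3 at 240° (eclipsed): H–H eclipsed, COOH–H eclipsed, Br–OCH3 eclipsed; 4.4 + 7.0 + 8.3 = 19.7 kJ/mol.
OCH3 at 300° (staggered): Br–OCH3 gauche; 3.1 = 3.1 kJ/mol.
The maximum (20.0 kJ/mol) occurs with OCH3 at 120°.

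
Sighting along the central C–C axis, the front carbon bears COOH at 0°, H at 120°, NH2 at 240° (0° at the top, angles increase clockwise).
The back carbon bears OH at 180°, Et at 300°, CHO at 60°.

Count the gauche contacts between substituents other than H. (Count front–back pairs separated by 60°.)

4

Non-H gauche pairs: COOH(0°)/Et(300°); COOH(0°)/CHO(60°); NH2(240°)/OH(180°); NH2(240°)/Et(300°) — 4 interactions.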